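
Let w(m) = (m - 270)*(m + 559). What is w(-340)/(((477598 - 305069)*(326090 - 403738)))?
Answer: 66795/6698265896 ≈ 9.9720e-6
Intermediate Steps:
w(m) = (-270 + m)*(559 + m)
w(-340)/(((477598 - 305069)*(326090 - 403738))) = (-150930 + (-340)² + 289*(-340))/(((477598 - 305069)*(326090 - 403738))) = (-150930 + 115600 - 98260)/((172529*(-77648))) = -133590/(-13396531792) = -133590*(-1/13396531792) = 66795/6698265896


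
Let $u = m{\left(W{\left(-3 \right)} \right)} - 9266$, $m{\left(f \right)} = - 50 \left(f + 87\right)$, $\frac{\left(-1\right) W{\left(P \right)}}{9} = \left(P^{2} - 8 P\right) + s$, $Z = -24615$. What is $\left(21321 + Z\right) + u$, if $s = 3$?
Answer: $-710$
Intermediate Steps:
$W{\left(P \right)} = -27 - 9 P^{2} + 72 P$ ($W{\left(P \right)} = - 9 \left(\left(P^{2} - 8 P\right) + 3\right) = - 9 \left(3 + P^{2} - 8 P\right) = -27 - 9 P^{2} + 72 P$)
$m{\left(f \right)} = -4350 - 50 f$ ($m{\left(f \right)} = - 50 \left(87 + f\right) = -4350 - 50 f$)
$u = 2584$ ($u = \left(-4350 - 50 \left(-27 - 9 \left(-3\right)^{2} + 72 \left(-3\right)\right)\right) - 9266 = \left(-4350 - 50 \left(-27 - 81 - 216\right)\right) - 9266 = \left(-4350 - -16200\right) - 9266 = \left(-4350 + 16200\right) - 9266 = 11850 - 9266 = 2584$)
$\left(21321 + Z\right) + u = \left(21321 - 24615\right) + 2584 = -3294 + 2584 = -710$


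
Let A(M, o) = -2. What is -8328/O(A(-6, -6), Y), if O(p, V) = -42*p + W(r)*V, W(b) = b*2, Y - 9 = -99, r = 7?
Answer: 347/49 ≈ 7.0816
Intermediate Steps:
Y = -90 (Y = 9 - 99 = -90)
W(b) = 2*b
O(p, V) = -42*p + 14*V (O(p, V) = -42*p + (2*7)*V = -42*p + 14*V)
-8328/O(A(-6, -6), Y) = -8328/(-42*(-2) + 14*(-90)) = -8328/(84 - 1260) = -8328/(-1176) = -8328*(-1/1176) = 347/49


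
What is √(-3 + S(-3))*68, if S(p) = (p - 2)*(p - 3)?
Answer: 204*√3 ≈ 353.34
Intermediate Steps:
S(p) = (-3 + p)*(-2 + p) (S(p) = (-2 + p)*(-3 + p) = (-3 + p)*(-2 + p))
√(-3 + S(-3))*68 = √(-3 + (6 + (-3)² - 5*(-3)))*68 = √(-3 + (6 + 9 + 15))*68 = √(-3 + 30)*68 = √27*68 = (3*√3)*68 = 204*√3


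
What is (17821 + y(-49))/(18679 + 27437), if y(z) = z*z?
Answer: 10111/23058 ≈ 0.43850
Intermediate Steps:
y(z) = z**2
(17821 + y(-49))/(18679 + 27437) = (17821 + (-49)**2)/(18679 + 27437) = (17821 + 2401)/46116 = 20222*(1/46116) = 10111/23058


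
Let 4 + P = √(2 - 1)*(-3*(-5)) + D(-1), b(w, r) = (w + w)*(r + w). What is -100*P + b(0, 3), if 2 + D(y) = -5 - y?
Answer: -500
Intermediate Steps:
b(w, r) = 2*w*(r + w) (b(w, r) = (2*w)*(r + w) = 2*w*(r + w))
D(y) = -7 - y (D(y) = -2 + (-5 - y) = -7 - y)
P = 5 (P = -4 + (√(2 - 1)*(-3*(-5)) + (-7 - 1*(-1))) = -4 + (√1*15 + (-7 + 1)) = -4 + (1*15 - 6) = -4 + (15 - 6) = -4 + 9 = 5)
-100*P + b(0, 3) = -100*5 + 2*0*(3 + 0) = -500 + 2*0*3 = -500 + 0 = -500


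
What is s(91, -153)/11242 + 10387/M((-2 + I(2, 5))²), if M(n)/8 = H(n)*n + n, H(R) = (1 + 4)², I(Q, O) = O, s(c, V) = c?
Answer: 642533/115632 ≈ 5.5567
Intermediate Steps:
H(R) = 25 (H(R) = 5² = 25)
M(n) = 208*n (M(n) = 8*(25*n + n) = 8*(26*n) = 208*n)
s(91, -153)/11242 + 10387/M((-2 + I(2, 5))²) = 91/11242 + 10387/((208*(-2 + 5)²)) = 91*(1/11242) + 10387/((208*3²)) = 13/1606 + 10387/((208*9)) = 13/1606 + 10387/1872 = 13/1606 + 10387*(1/1872) = 13/1606 + 799/144 = 642533/115632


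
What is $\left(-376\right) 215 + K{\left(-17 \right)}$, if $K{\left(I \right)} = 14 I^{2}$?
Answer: $-76794$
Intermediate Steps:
$\left(-376\right) 215 + K{\left(-17 \right)} = \left(-376\right) 215 + 14 \left(-17\right)^{2} = -80840 + 14 \cdot 289 = -80840 + 4046 = -76794$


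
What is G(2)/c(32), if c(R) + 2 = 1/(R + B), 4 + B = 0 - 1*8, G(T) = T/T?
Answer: -20/39 ≈ -0.51282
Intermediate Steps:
G(T) = 1
B = -12 (B = -4 + (0 - 1*8) = -4 + (0 - 8) = -4 - 8 = -12)
c(R) = -2 + 1/(-12 + R) (c(R) = -2 + 1/(R - 12) = -2 + 1/(-12 + R))
G(2)/c(32) = 1/((25 - 2*32)/(-12 + 32)) = 1/((25 - 64)/20) = 1/((1/20)*(-39)) = 1/(-39/20) = 1*(-20/39) = -20/39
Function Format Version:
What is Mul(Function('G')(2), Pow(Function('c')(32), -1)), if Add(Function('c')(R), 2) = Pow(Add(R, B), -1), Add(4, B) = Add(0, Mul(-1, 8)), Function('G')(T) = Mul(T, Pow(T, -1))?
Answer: Rational(-20, 39) ≈ -0.51282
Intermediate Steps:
Function('G')(T) = 1
B = -12 (B = Add(-4, Add(0, Mul(-1, 8))) = Add(-4, Add(0, -8)) = Add(-4, -8) = -12)
Function('c')(R) = Add(-2, Pow(Add(-12, R), -1)) (Function('c')(R) = Add(-2, Pow(Add(R, -12), -1)) = Add(-2, Pow(Add(-12, R), -1)))
Mul(Function('G')(2), Pow(Function('c')(32), -1)) = Mul(1, Pow(Mul(Pow(Add(-12, 32), -1), Add(25, Mul(-2, 32))), -1)) = Mul(1, Pow(Mul(Pow(20, -1), Add(25, -64)), -1)) = Mul(1, Pow(Mul(Rational(1, 20), -39), -1)) = Mul(1, Pow(Rational(-39, 20), -1)) = Mul(1, Rational(-20, 39)) = Rational(-20, 39)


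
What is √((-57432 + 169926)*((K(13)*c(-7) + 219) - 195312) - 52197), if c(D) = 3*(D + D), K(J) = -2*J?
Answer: I*√21824000691 ≈ 1.4773e+5*I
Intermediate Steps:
c(D) = 6*D (c(D) = 3*(2*D) = 6*D)
√((-57432 + 169926)*((K(13)*c(-7) + 219) - 195312) - 52197) = √((-57432 + 169926)*(((-2*13)*(6*(-7)) + 219) - 195312) - 52197) = √(112494*((-26*(-42) + 219) - 195312) - 52197) = √(112494*((1092 + 219) - 195312) - 52197) = √(112494*(1311 - 195312) - 52197) = √(112494*(-194001) - 52197) = √(-21823948494 - 52197) = √(-21824000691) = I*√21824000691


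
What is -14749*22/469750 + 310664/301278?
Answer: 12044082779/35381335125 ≈ 0.34041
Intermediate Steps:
-14749*22/469750 + 310664/301278 = -324478*1/469750 + 310664*(1/301278) = -162239/234875 + 155332/150639 = 12044082779/35381335125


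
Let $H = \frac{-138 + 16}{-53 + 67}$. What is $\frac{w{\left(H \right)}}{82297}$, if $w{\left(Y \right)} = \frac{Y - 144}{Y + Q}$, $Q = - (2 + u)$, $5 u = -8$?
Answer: $\frac{5345}{26252743} \approx 0.0002036$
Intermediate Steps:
$u = - \frac{8}{5}$ ($u = \frac{1}{5} \left(-8\right) = - \frac{8}{5} \approx -1.6$)
$Q = - \frac{2}{5}$ ($Q = - (2 - \frac{8}{5}) = \left(-1\right) \frac{2}{5} = - \frac{2}{5} \approx -0.4$)
$H = - \frac{61}{7}$ ($H = - \frac{122}{14} = \left(-122\right) \frac{1}{14} = - \frac{61}{7} \approx -8.7143$)
$w{\left(Y \right)} = \frac{-144 + Y}{- \frac{2}{5} + Y}$ ($w{\left(Y \right)} = \frac{Y - 144}{Y - \frac{2}{5}} = \frac{-144 + Y}{- \frac{2}{5} + Y}$)
$\frac{w{\left(H \right)}}{82297} = \frac{5 \frac{1}{-2 + 5 \left(- \frac{61}{7}\right)} \left(-144 - \frac{61}{7}\right)}{82297} = 5 \frac{1}{-2 - \frac{305}{7}} \left(- \frac{1069}{7}\right) \frac{1}{82297} = 5 \frac{1}{- \frac{319}{7}} \left(- \frac{1069}{7}\right) \frac{1}{82297} = 5 \left(- \frac{7}{319}\right) \left(- \frac{1069}{7}\right) \frac{1}{82297} = \frac{5345}{319} \cdot \frac{1}{82297} = \frac{5345}{26252743}$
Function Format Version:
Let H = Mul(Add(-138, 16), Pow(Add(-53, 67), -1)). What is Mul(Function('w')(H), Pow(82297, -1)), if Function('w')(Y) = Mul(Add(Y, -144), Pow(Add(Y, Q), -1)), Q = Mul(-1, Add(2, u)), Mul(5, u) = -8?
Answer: Rational(5345, 26252743) ≈ 0.00020360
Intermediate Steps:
u = Rational(-8, 5) (u = Mul(Rational(1, 5), -8) = Rational(-8, 5) ≈ -1.6000)
Q = Rational(-2, 5) (Q = Mul(-1, Add(2, Rational(-8, 5))) = Mul(-1, Rational(2, 5)) = Rational(-2, 5) ≈ -0.40000)
H = Rational(-61, 7) (H = Mul(-122, Pow(14, -1)) = Mul(-122, Rational(1, 14)) = Rational(-61, 7) ≈ -8.7143)
Function('w')(Y) = Mul(Pow(Add(Rational(-2, 5), Y), -1), Add(-144, Y)) (Function('w')(Y) = Mul(Add(Y, -144), Pow(Add(Y, Rational(-2, 5)), -1)) = Mul(Add(-144, Y), Pow(Add(Rational(-2, 5), Y), -1)) = Mul(Pow(Add(Rational(-2, 5), Y), -1), Add(-144, Y)))
Mul(Function('w')(H), Pow(82297, -1)) = Mul(Mul(5, Pow(Add(-2, Mul(5, Rational(-61, 7))), -1), Add(-144, Rational(-61, 7))), Pow(82297, -1)) = Mul(Mul(5, Pow(Add(-2, Rational(-305, 7)), -1), Rational(-1069, 7)), Rational(1, 82297)) = Mul(Mul(5, Pow(Rational(-319, 7), -1), Rational(-1069, 7)), Rational(1, 82297)) = Mul(Mul(5, Rational(-7, 319), Rational(-1069, 7)), Rational(1, 82297)) = Mul(Rational(5345, 319), Rational(1, 82297)) = Rational(5345, 26252743)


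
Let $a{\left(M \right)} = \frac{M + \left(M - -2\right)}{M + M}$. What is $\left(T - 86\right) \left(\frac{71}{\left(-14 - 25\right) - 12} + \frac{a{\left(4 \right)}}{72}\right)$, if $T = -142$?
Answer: $\frac{127889}{408} \approx 313.45$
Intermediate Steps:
$a{\left(M \right)} = \frac{2 + 2 M}{2 M}$ ($a{\left(M \right)} = \frac{M + \left(M + 2\right)}{2 M} = \left(M + \left(2 + M\right)\right) \frac{1}{2 M} = \left(2 + 2 M\right) \frac{1}{2 M} = \frac{2 + 2 M}{2 M}$)
$\left(T - 86\right) \left(\frac{71}{\left(-14 - 25\right) - 12} + \frac{a{\left(4 \right)}}{72}\right) = \left(-142 - 86\right) \left(\frac{71}{\left(-14 - 25\right) - 12} + \frac{\frac{1}{4} \left(1 + 4\right)}{72}\right) = - 228 \left(\frac{71}{-39 - 12} + \frac{1}{4} \cdot 5 \cdot \frac{1}{72}\right) = - 228 \left(\frac{71}{-51} + \frac{5}{4} \cdot \frac{1}{72}\right) = - 228 \left(71 \left(- \frac{1}{51}\right) + \frac{5}{288}\right) = - 228 \left(- \frac{71}{51} + \frac{5}{288}\right) = \left(-228\right) \left(- \frac{6731}{4896}\right) = \frac{127889}{408}$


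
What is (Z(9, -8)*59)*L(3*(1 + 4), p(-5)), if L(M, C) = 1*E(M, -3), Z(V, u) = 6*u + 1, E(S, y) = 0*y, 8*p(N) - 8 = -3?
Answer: 0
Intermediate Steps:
p(N) = 5/8 (p(N) = 1 + (⅛)*(-3) = 1 - 3/8 = 5/8)
E(S, y) = 0
Z(V, u) = 1 + 6*u
L(M, C) = 0 (L(M, C) = 1*0 = 0)
(Z(9, -8)*59)*L(3*(1 + 4), p(-5)) = ((1 + 6*(-8))*59)*0 = ((1 - 48)*59)*0 = -47*59*0 = -2773*0 = 0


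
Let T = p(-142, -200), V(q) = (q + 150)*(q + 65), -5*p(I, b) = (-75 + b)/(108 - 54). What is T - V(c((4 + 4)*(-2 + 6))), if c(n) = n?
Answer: -953261/54 ≈ -17653.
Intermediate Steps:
p(I, b) = 5/18 - b/270 (p(I, b) = -(-75 + b)/(5*(108 - 54)) = -(-75 + b)/(5*54) = -(-25/18 + b/54)/5 = 5/18 - b/270)
V(q) = (65 + q)*(150 + q) (V(q) = (150 + q)*(65 + q) = (65 + q)*(150 + q))
T = 55/54 (T = 5/18 - 1/270*(-200) = 5/18 + 20/27 = 55/54 ≈ 1.0185)
T - V(c((4 + 4)*(-2 + 6))) = 55/54 - (9750 + ((4 + 4)*(-2 + 6))**2 + 215*((4 + 4)*(-2 + 6))) = 55/54 - (9750 + (8*4)**2 + 215*(8*4)) = 55/54 - (9750 + 32**2 + 215*32) = 55/54 - (9750 + 1024 + 6880) = 55/54 - 1*17654 = 55/54 - 17654 = -953261/54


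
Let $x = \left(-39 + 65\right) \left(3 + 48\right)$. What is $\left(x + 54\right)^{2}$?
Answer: $1904400$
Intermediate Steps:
$x = 1326$ ($x = 26 \cdot 51 = 1326$)
$\left(x + 54\right)^{2} = \left(1326 + 54\right)^{2} = 1380^{2} = 1904400$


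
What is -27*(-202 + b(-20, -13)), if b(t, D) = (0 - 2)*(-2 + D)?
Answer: 4644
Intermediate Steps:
b(t, D) = 4 - 2*D (b(t, D) = -2*(-2 + D) = 4 - 2*D)
-27*(-202 + b(-20, -13)) = -27*(-202 + (4 - 2*(-13))) = -27*(-202 + (4 + 26)) = -27*(-202 + 30) = -27*(-172) = 4644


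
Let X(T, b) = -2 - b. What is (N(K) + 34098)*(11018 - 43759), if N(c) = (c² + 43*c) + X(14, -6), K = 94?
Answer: -1538172180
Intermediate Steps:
N(c) = 4 + c² + 43*c (N(c) = (c² + 43*c) + (-2 - 1*(-6)) = (c² + 43*c) + (-2 + 6) = (c² + 43*c) + 4 = 4 + c² + 43*c)
(N(K) + 34098)*(11018 - 43759) = ((4 + 94² + 43*94) + 34098)*(11018 - 43759) = ((4 + 8836 + 4042) + 34098)*(-32741) = (12882 + 34098)*(-32741) = 46980*(-32741) = -1538172180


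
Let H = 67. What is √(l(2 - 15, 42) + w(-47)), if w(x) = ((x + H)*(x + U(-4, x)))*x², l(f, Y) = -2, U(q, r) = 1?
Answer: I*√2032282 ≈ 1425.6*I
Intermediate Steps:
w(x) = x²*(1 + x)*(67 + x) (w(x) = ((x + 67)*(x + 1))*x² = ((67 + x)*(1 + x))*x² = ((1 + x)*(67 + x))*x² = x²*(1 + x)*(67 + x))
√(l(2 - 15, 42) + w(-47)) = √(-2 + (-47)²*(67 + (-47)² + 68*(-47))) = √(-2 + 2209*(67 + 2209 - 3196)) = √(-2 + 2209*(-920)) = √(-2 - 2032280) = √(-2032282) = I*√2032282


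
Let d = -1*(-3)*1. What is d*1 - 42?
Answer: -39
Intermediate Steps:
d = 3 (d = 3*1 = 3)
d*1 - 42 = 3*1 - 42 = 3 - 42 = -39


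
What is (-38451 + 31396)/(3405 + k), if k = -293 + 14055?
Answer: -7055/17167 ≈ -0.41096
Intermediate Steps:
k = 13762
(-38451 + 31396)/(3405 + k) = (-38451 + 31396)/(3405 + 13762) = -7055/17167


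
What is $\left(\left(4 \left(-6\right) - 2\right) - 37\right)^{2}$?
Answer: $3969$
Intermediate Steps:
$\left(\left(4 \left(-6\right) - 2\right) - 37\right)^{2} = \left(\left(-24 - 2\right) - 37\right)^{2} = \left(-26 - 37\right)^{2} = \left(-63\right)^{2} = 3969$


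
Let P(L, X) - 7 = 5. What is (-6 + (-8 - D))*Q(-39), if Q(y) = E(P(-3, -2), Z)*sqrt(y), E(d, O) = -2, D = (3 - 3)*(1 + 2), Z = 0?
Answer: 28*I*sqrt(39) ≈ 174.86*I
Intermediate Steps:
D = 0 (D = 0*3 = 0)
P(L, X) = 12 (P(L, X) = 7 + 5 = 12)
Q(y) = -2*sqrt(y)
(-6 + (-8 - D))*Q(-39) = (-6 + (-8 - 1*0))*(-2*I*sqrt(39)) = (-6 + (-8 + 0))*(-2*I*sqrt(39)) = (-6 - 8)*(-2*I*sqrt(39)) = -(-28)*I*sqrt(39) = 28*I*sqrt(39)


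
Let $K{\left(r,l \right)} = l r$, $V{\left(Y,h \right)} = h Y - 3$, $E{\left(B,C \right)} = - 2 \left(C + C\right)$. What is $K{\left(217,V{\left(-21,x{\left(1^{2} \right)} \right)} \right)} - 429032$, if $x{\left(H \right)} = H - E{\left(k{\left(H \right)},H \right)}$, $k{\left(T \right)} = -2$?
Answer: $-452468$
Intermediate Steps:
$E{\left(B,C \right)} = - 4 C$ ($E{\left(B,C \right)} = - 2 \cdot 2 C = - 4 C$)
$x{\left(H \right)} = 5 H$ ($x{\left(H \right)} = H - - 4 H = H + 4 H = 5 H$)
$V{\left(Y,h \right)} = -3 + Y h$ ($V{\left(Y,h \right)} = Y h - 3 = -3 + Y h$)
$K{\left(217,V{\left(-21,x{\left(1^{2} \right)} \right)} \right)} - 429032 = \left(-3 - 21 \cdot 5 \cdot 1^{2}\right) 217 - 429032 = \left(-3 - 21 \cdot 5 \cdot 1\right) 217 - 429032 = \left(-3 - 105\right) 217 - 429032 = \left(-108\right) 217 - 429032 = -23436 - 429032 = -452468$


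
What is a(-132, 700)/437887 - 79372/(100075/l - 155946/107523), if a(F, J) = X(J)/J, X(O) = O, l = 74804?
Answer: 93182490929112455549/132098883313811 ≈ 7.0540e+5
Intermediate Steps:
a(F, J) = 1 (a(F, J) = J/J = 1)
a(-132, 700)/437887 - 79372/(100075/l - 155946/107523) = 1/437887 - 79372/(100075/74804 - 155946/107523) = 1*(1/437887) - 79372/(100075*(1/74804) - 155946*1/107523) = 1/437887 - 79372/(100075/74804 - 51982/35841) = 1/437887 - 79372/(-301673453/2681050164) = 1/437887 - 79372*(-2681050164/301673453) = 1/437887 + 212800313617008/301673453 = 93182490929112455549/132098883313811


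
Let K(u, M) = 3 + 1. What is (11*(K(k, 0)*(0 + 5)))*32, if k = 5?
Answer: 7040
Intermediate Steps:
K(u, M) = 4
(11*(K(k, 0)*(0 + 5)))*32 = (11*(4*(0 + 5)))*32 = (11*(4*5))*32 = (11*20)*32 = 220*32 = 7040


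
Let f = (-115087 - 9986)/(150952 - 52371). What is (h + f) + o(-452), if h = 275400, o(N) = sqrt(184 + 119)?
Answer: 27149082327/98581 + sqrt(303) ≈ 2.7542e+5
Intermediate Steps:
o(N) = sqrt(303)
f = -125073/98581 ≈ -1.2687
(h + f) + o(-452) = (275400 - 125073/98581) + sqrt(303) = 27149082327/98581 + sqrt(303)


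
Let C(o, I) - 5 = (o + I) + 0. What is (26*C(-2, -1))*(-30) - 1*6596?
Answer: -8156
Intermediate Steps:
C(o, I) = 5 + I + o (C(o, I) = 5 + ((o + I) + 0) = 5 + ((I + o) + 0) = 5 + (I + o) = 5 + I + o)
(26*C(-2, -1))*(-30) - 1*6596 = (26*(5 - 1 - 2))*(-30) - 1*6596 = (26*2)*(-30) - 6596 = 52*(-30) - 6596 = -1560 - 6596 = -8156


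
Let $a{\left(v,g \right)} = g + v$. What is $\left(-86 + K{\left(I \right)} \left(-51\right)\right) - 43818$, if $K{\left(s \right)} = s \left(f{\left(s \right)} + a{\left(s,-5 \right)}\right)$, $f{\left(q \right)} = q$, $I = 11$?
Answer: $-53441$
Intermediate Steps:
$K{\left(s \right)} = s \left(-5 + 2 s\right)$ ($K{\left(s \right)} = s \left(s + \left(-5 + s\right)\right) = s \left(-5 + 2 s\right)$)
$\left(-86 + K{\left(I \right)} \left(-51\right)\right) - 43818 = \left(-86 + 11 \left(-5 + 2 \cdot 11\right) \left(-51\right)\right) - 43818 = \left(-86 + 11 \left(-5 + 22\right) \left(-51\right)\right) - 43818 = \left(-86 + 11 \cdot 17 \left(-51\right)\right) - 43818 = \left(-86 + 187 \left(-51\right)\right) - 43818 = \left(-86 - 9537\right) - 43818 = -9623 - 43818 = -53441$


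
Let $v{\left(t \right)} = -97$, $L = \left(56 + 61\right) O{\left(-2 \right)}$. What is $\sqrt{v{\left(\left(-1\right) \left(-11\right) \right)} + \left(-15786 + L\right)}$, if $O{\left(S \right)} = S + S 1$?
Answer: $i \sqrt{16351} \approx 127.87 i$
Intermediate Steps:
$O{\left(S \right)} = 2 S$ ($O{\left(S \right)} = S + S = 2 S$)
$L = -468$ ($L = \left(56 + 61\right) 2 \left(-2\right) = 117 \left(-4\right) = -468$)
$\sqrt{v{\left(\left(-1\right) \left(-11\right) \right)} + \left(-15786 + L\right)} = \sqrt{-97 - 16254} = \sqrt{-16351} = i \sqrt{16351}$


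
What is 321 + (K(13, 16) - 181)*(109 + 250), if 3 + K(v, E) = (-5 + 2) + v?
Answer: -62145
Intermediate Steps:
K(v, E) = -6 + v (K(v, E) = -3 + ((-5 + 2) + v) = -3 + (-3 + v) = -6 + v)
321 + (K(13, 16) - 181)*(109 + 250) = 321 + ((-6 + 13) - 181)*(109 + 250) = 321 + (7 - 181)*359 = 321 - 174*359 = 321 - 62466 = -62145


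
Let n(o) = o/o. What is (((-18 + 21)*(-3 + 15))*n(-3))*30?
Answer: 1080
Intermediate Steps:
n(o) = 1
(((-18 + 21)*(-3 + 15))*n(-3))*30 = (((-18 + 21)*(-3 + 15))*1)*30 = ((3*12)*1)*30 = (36*1)*30 = 36*30 = 1080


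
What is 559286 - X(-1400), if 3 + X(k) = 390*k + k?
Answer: 1106689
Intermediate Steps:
X(k) = -3 + 391*k (X(k) = -3 + (390*k + k) = -3 + 391*k)
559286 - X(-1400) = 559286 - (-3 + 391*(-1400)) = 559286 - (-3 - 547400) = 559286 - 1*(-547403) = 559286 + 547403 = 1106689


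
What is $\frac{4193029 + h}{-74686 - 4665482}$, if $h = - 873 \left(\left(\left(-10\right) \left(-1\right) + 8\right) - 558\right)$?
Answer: $- \frac{4664449}{4740168} \approx -0.98403$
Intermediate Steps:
$h = 471420$ ($h = - 873 \left(\left(10 + 8\right) - 558\right) = - 873 \left(18 - 558\right) = \left(-873\right) \left(-540\right) = 471420$)
$\frac{4193029 + h}{-74686 - 4665482} = \frac{4193029 + 471420}{-74686 - 4665482} = \frac{4664449}{-4740168} = 4664449 \left(- \frac{1}{4740168}\right) = - \frac{4664449}{4740168}$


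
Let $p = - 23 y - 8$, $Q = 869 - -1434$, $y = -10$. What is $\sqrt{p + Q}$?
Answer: $5 \sqrt{101} \approx 50.249$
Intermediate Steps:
$Q = 2303$ ($Q = 869 + 1434 = 2303$)
$p = 222$ ($p = \left(-23\right) \left(-10\right) - 8 = 230 - 8 = 222$)
$\sqrt{p + Q} = \sqrt{222 + 2303} = \sqrt{2525} = 5 \sqrt{101}$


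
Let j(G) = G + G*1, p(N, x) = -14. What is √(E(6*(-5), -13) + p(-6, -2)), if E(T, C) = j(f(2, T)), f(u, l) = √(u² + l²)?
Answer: √(-14 + 4*√226) ≈ 6.7921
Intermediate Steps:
f(u, l) = √(l² + u²)
j(G) = 2*G (j(G) = G + G = 2*G)
E(T, C) = 2*√(4 + T²) (E(T, C) = 2*√(T² + 2²) = 2*√(T² + 4) = 2*√(4 + T²))
√(E(6*(-5), -13) + p(-6, -2)) = √(2*√(4 + (6*(-5))²) - 14) = √(2*√(4 + (-30)²) - 14) = √(2*√(4 + 900) - 14) = √(2*√904 - 14) = √(2*(2*√226) - 14) = √(4*√226 - 14) = √(-14 + 4*√226)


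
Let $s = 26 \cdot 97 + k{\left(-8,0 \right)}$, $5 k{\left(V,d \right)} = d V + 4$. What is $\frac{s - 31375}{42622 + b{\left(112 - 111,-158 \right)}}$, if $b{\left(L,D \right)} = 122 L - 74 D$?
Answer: $- \frac{144261}{272180} \approx -0.53002$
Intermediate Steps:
$k{\left(V,d \right)} = \frac{4}{5} + \frac{V d}{5}$ ($k{\left(V,d \right)} = \frac{d V + 4}{5} = \frac{V d + 4}{5} = \frac{4 + V d}{5} = \frac{4}{5} + \frac{V d}{5}$)
$s = \frac{12614}{5}$ ($s = 26 \cdot 97 + \left(\frac{4}{5} + \frac{1}{5} \left(-8\right) 0\right) = 2522 + \left(\frac{4}{5} + 0\right) = 2522 + \frac{4}{5} = \frac{12614}{5} \approx 2522.8$)
$b{\left(L,D \right)} = - 74 D + 122 L$
$\frac{s - 31375}{42622 + b{\left(112 - 111,-158 \right)}} = \frac{\frac{12614}{5} - 31375}{42622 + \left(\left(-74\right) \left(-158\right) + 122 \left(112 - 111\right)\right)} = - \frac{144261}{5 \left(42622 + \left(11692 + 122 \left(112 - 111\right)\right)\right)} = - \frac{144261}{5 \left(42622 + \left(11692 + 122 \cdot 1\right)\right)} = - \frac{144261}{5 \left(42622 + \left(11692 + 122\right)\right)} = - \frac{144261}{5 \left(42622 + 11814\right)} = - \frac{144261}{5 \cdot 54436} = \left(- \frac{144261}{5}\right) \frac{1}{54436} = - \frac{144261}{272180}$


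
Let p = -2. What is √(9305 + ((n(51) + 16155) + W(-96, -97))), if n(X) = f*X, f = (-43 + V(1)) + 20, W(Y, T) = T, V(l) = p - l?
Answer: 43*√13 ≈ 155.04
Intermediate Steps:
V(l) = -2 - l
f = -26 (f = (-43 + (-2 - 1*1)) + 20 = (-43 + (-2 - 1)) + 20 = (-43 - 3) + 20 = -46 + 20 = -26)
n(X) = -26*X
√(9305 + ((n(51) + 16155) + W(-96, -97))) = √(9305 + ((-26*51 + 16155) - 97)) = √(9305 + ((-1326 + 16155) - 97)) = √(9305 + (14829 - 97)) = √(9305 + 14732) = √24037 = 43*√13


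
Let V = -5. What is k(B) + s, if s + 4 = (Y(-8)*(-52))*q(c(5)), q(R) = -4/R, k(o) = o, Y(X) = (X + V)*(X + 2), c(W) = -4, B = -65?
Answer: -4125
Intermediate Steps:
Y(X) = (-5 + X)*(2 + X) (Y(X) = (X - 5)*(X + 2) = (-5 + X)*(2 + X))
s = -4060 (s = -4 + ((-10 + (-8)**2 - 3*(-8))*(-52))*(-4/(-4)) = -4 + ((-10 + 64 + 24)*(-52))*(-4*(-1/4)) = -4 + (78*(-52))*1 = -4 - 4056*1 = -4 - 4056 = -4060)
k(B) + s = -65 - 4060 = -4125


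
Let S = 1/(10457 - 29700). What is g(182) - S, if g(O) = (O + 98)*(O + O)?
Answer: 1961246561/19243 ≈ 1.0192e+5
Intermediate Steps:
g(O) = 2*O*(98 + O) (g(O) = (98 + O)*(2*O) = 2*O*(98 + O))
S = -1/19243 (S = 1/(-19243) = -1/19243 ≈ -5.1967e-5)
g(182) - S = 2*182*(98 + 182) - 1*(-1/19243) = 2*182*280 + 1/19243 = 101920 + 1/19243 = 1961246561/19243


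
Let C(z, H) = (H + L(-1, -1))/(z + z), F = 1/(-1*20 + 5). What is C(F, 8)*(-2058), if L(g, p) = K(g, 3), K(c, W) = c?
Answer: 108045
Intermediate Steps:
L(g, p) = g
F = -1/15 (F = 1/(-20 + 5) = 1/(-15) = -1/15 ≈ -0.066667)
C(z, H) = (-1 + H)/(2*z) (C(z, H) = (H - 1)/(z + z) = (-1 + H)/((2*z)) = (-1 + H)*(1/(2*z)) = (-1 + H)/(2*z))
C(F, 8)*(-2058) = ((-1 + 8)/(2*(-1/15)))*(-2058) = ((1/2)*(-15)*7)*(-2058) = -105/2*(-2058) = 108045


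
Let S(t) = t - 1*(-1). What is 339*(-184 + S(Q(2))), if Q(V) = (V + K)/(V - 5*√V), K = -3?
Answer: -1426512/23 + 1695*√2/46 ≈ -61970.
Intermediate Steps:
Q(V) = (-3 + V)/(V - 5*√V) (Q(V) = (V - 3)/(V - 5*√V) = (-3 + V)/(V - 5*√V))
S(t) = 1 + t (S(t) = t + 1 = 1 + t)
339*(-184 + S(Q(2))) = 339*(-184 + (1 + (3 - 1*2)/(-1*2 + 5*√2))) = 339*(-184 + (1 + (3 - 2)/(-2 + 5*√2))) = 339*(-184 + (1 + 1/(-2 + 5*√2))) = 339*(-183 + 1/(-2 + 5*√2)) = -62037 + 339/(-2 + 5*√2)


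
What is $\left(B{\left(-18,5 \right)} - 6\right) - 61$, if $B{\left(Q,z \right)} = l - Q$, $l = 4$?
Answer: $-45$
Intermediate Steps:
$B{\left(Q,z \right)} = 4 - Q$
$\left(B{\left(-18,5 \right)} - 6\right) - 61 = \left(\left(4 - -18\right) - 6\right) - 61 = \left(\left(4 + 18\right) - 6\right) - 61 = \left(22 - 6\right) - 61 = 16 - 61 = -45$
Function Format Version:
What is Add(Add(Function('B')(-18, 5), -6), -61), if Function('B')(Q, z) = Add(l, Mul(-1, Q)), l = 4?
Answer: -45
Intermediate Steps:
Function('B')(Q, z) = Add(4, Mul(-1, Q))
Add(Add(Function('B')(-18, 5), -6), -61) = Add(Add(Add(4, Mul(-1, -18)), -6), -61) = Add(Add(Add(4, 18), -6), -61) = Add(Add(22, -6), -61) = Add(16, -61) = -45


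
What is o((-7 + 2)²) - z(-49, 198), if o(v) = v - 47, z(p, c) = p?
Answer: 27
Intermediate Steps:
o(v) = -47 + v
o((-7 + 2)²) - z(-49, 198) = (-47 + (-7 + 2)²) - 1*(-49) = (-47 + (-5)²) + 49 = (-47 + 25) + 49 = -22 + 49 = 27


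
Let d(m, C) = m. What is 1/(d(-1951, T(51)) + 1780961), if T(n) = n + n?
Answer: 1/1779010 ≈ 5.6211e-7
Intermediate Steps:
T(n) = 2*n
1/(d(-1951, T(51)) + 1780961) = 1/(-1951 + 1780961) = 1/1779010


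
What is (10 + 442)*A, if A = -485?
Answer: -219220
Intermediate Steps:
(10 + 442)*A = (10 + 442)*(-485) = 452*(-485) = -219220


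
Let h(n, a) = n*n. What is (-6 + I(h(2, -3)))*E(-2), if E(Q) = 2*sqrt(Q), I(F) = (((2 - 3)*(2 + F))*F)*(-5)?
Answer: 228*I*sqrt(2) ≈ 322.44*I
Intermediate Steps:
h(n, a) = n**2
I(F) = -5*F*(-2 - F) (I(F) = ((-(2 + F))*F)*(-5) = ((-2 - F)*F)*(-5) = (F*(-2 - F))*(-5) = -5*F*(-2 - F))
(-6 + I(h(2, -3)))*E(-2) = (-6 + 5*2**2*(2 + 2**2))*(2*sqrt(-2)) = (-6 + 5*4*(2 + 4))*(2*(I*sqrt(2))) = (-6 + 5*4*6)*(2*I*sqrt(2)) = (-6 + 120)*(2*I*sqrt(2)) = 114*(2*I*sqrt(2)) = 228*I*sqrt(2)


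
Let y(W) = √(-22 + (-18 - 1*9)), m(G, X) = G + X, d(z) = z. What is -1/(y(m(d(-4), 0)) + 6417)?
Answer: -6417/41177938 + 7*I/41177938 ≈ -0.00015584 + 1.6999e-7*I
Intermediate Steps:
y(W) = 7*I (y(W) = √(-22 + (-18 - 9)) = √(-22 - 27) = √(-49) = 7*I)
-1/(y(m(d(-4), 0)) + 6417) = -1/(7*I + 6417) = -1/(6417 + 7*I) = -(6417 - 7*I)/41177938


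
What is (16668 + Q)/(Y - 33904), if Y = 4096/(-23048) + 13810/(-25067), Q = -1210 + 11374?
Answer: -968877050232/1224266304161 ≈ -0.79139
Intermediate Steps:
Q = 10164
Y = -52620914/72218027 (Y = 4096*(-1/23048) + 13810*(-1/25067) = -512/2881 - 13810/25067 = -52620914/72218027 ≈ -0.72864)
(16668 + Q)/(Y - 33904) = (16668 + 10164)/(-52620914/72218027 - 33904) = 26832/(-2448532608322/72218027) = 26832*(-72218027/2448532608322) = -968877050232/1224266304161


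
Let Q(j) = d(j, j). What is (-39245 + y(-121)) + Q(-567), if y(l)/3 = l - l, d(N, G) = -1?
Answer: -39246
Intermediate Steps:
Q(j) = -1
y(l) = 0 (y(l) = 3*(l - l) = 3*0 = 0)
(-39245 + y(-121)) + Q(-567) = (-39245 + 0) - 1 = -39245 - 1 = -39246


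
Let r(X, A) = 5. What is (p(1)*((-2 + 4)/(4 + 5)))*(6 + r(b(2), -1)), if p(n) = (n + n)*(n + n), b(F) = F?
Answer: 88/9 ≈ 9.7778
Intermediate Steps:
p(n) = 4*n² (p(n) = (2*n)*(2*n) = 4*n²)
(p(1)*((-2 + 4)/(4 + 5)))*(6 + r(b(2), -1)) = ((4*1²)*((-2 + 4)/(4 + 5)))*(6 + 5) = ((4*1)*(2/9))*11 = (4*(2*(⅑)))*11 = (4*(2/9))*11 = (8/9)*11 = 88/9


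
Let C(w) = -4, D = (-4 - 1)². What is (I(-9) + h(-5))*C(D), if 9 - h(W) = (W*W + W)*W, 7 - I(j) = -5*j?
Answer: -284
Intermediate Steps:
I(j) = 7 + 5*j (I(j) = 7 - (-5)*j = 7 + 5*j)
D = 25 (D = (-5)² = 25)
h(W) = 9 - W*(W + W²) (h(W) = 9 - (W*W + W)*W = 9 - (W² + W)*W = 9 - (W + W²)*W = 9 - W*(W + W²))
(I(-9) + h(-5))*C(D) = ((7 + 5*(-9)) + (9 - 1*(-5)² - 1*(-5)³))*(-4) = ((7 - 45) + (9 - 1*25 - 1*(-125)))*(-4) = (-38 + (9 - 25 + 125))*(-4) = (-38 + 109)*(-4) = 71*(-4) = -284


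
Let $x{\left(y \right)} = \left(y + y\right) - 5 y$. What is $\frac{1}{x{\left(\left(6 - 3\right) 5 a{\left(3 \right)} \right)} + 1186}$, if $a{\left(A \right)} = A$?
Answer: $\frac{1}{1051} \approx 0.00095147$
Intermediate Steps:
$x{\left(y \right)} = - 3 y$ ($x{\left(y \right)} = 2 y - 5 y = - 3 y$)
$\frac{1}{x{\left(\left(6 - 3\right) 5 a{\left(3 \right)} \right)} + 1186} = \frac{1}{- 3 \left(6 - 3\right) 5 \cdot 3 + 1186} = \frac{1}{- 3 \cdot 3 \cdot 5 \cdot 3 + 1186} = \frac{1}{- 3 \cdot 15 \cdot 3 + 1186} = \frac{1}{\left(-3\right) 45 + 1186} = \frac{1}{-135 + 1186} = \frac{1}{1051}$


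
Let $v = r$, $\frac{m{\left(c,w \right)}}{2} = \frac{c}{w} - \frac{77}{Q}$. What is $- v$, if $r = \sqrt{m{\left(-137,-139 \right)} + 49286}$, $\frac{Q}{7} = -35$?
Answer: $- \frac{\sqrt{1166573669870}}{4865} \approx -222.01$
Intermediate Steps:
$Q = -245$ ($Q = 7 \left(-35\right) = -245$)
$m{\left(c,w \right)} = \frac{22}{35} + \frac{2 c}{w}$ ($m{\left(c,w \right)} = 2 \left(\frac{c}{w} - \frac{77}{-245}\right) = 2 \left(\frac{c}{w} - - \frac{11}{35}\right) = 2 \left(\frac{c}{w} + \frac{11}{35}\right) = 2 \left(\frac{11}{35} + \frac{c}{w}\right) = \frac{22}{35} + \frac{2 c}{w}$)
$r = \frac{\sqrt{1166573669870}}{4865}$ ($r = \sqrt{\left(\frac{22}{35} + 2 \left(-137\right) \frac{1}{-139}\right) + 49286} = \sqrt{\left(\frac{22}{35} + 2 \left(-137\right) \left(- \frac{1}{139}\right)\right) + 49286} = \sqrt{\left(\frac{22}{35} + \frac{274}{139}\right) + 49286} = \sqrt{\frac{12648}{4865} + 49286} = \sqrt{\frac{239789038}{4865}} = \frac{\sqrt{1166573669870}}{4865} \approx 222.01$)
$v = \frac{\sqrt{1166573669870}}{4865} \approx 222.01$
$- v = - \frac{\sqrt{1166573669870}}{4865}$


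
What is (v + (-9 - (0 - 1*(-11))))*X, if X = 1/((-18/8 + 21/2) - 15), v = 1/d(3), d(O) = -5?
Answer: 404/135 ≈ 2.9926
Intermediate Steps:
v = -1/5 (v = 1/(-5) = -1/5 ≈ -0.20000)
X = -4/27 (X = 1/((-18*1/8 + 21*(1/2)) - 15) = 1/((-9/4 + 21/2) - 15) = 1/(33/4 - 15) = 1/(-27/4) = -4/27 ≈ -0.14815)
(v + (-9 - (0 - 1*(-11))))*X = (-1/5 + (-9 - (0 - 1*(-11))))*(-4/27) = (-1/5 + (-9 - (0 + 11)))*(-4/27) = (-1/5 + (-9 - 1*11))*(-4/27) = (-1/5 + (-9 - 11))*(-4/27) = (-1/5 - 20)*(-4/27) = -101/5*(-4/27) = 404/135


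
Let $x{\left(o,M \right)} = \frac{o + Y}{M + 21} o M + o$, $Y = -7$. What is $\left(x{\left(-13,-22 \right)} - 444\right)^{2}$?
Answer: $27699169$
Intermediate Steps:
$x{\left(o,M \right)} = o + \frac{M o \left(-7 + o\right)}{21 + M}$ ($x{\left(o,M \right)} = \frac{o - 7}{M + 21} o M + o = \frac{-7 + o}{21 + M} o M + o = \frac{o \left(-7 + o\right)}{21 + M} M + o = \frac{M o \left(-7 + o\right)}{21 + M} + o = o + \frac{M o \left(-7 + o\right)}{21 + M}$)
$\left(x{\left(-13,-22 \right)} - 444\right)^{2} = \left(- \frac{13 \left(21 - -132 - -286\right)}{21 - 22} - 444\right)^{2} = \left(- \frac{13 \left(21 + 132 + 286\right)}{-1} - 444\right)^{2} = \left(\left(-13\right) \left(-1\right) 439 - 444\right)^{2} = \left(5707 - 444\right)^{2} = 5263^{2} = 27699169$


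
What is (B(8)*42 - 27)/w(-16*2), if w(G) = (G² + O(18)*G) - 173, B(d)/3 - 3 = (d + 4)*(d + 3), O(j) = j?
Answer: 16983/275 ≈ 61.756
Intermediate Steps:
B(d) = 9 + 3*(3 + d)*(4 + d) (B(d) = 9 + 3*((d + 4)*(d + 3)) = 9 + 3*((4 + d)*(3 + d)) = 9 + 3*((3 + d)*(4 + d)) = 9 + 3*(3 + d)*(4 + d))
w(G) = -173 + G² + 18*G (w(G) = (G² + 18*G) - 173 = -173 + G² + 18*G)
(B(8)*42 - 27)/w(-16*2) = ((45 + 3*8² + 21*8)*42 - 27)/(-173 + (-16*2)² + 18*(-16*2)) = ((45 + 3*64 + 168)*42 - 27)/(-173 + (-32)² + 18*(-32)) = ((45 + 192 + 168)*42 - 27)/(-173 + 1024 - 576) = (405*42 - 27)/275 = (17010 - 27)*(1/275) = 16983*(1/275) = 16983/275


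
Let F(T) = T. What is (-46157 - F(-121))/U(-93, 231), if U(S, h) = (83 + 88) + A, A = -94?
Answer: -46036/77 ≈ -597.87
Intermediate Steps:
U(S, h) = 77 (U(S, h) = (83 + 88) - 94 = 171 - 94 = 77)
(-46157 - F(-121))/U(-93, 231) = (-46157 - 1*(-121))/77 = (-46157 + 121)*(1/77) = -46036*1/77 = -46036/77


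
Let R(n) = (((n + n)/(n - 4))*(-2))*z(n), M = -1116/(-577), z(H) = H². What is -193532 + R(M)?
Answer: -9599734904524/49606421 ≈ -1.9352e+5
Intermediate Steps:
M = 1116/577 (M = -1116*(-1/577) = 1116/577 ≈ 1.9341)
R(n) = -4*n³/(-4 + n) (R(n) = (((n + n)/(n - 4))*(-2))*n² = (((2*n)/(-4 + n))*(-2))*n² = ((2*n/(-4 + n))*(-2))*n² = (-4*n/(-4 + n))*n² = -4*n³/(-4 + n))
-193532 + R(M) = -193532 - 4*(1116/577)³/(-4 + 1116/577) = -193532 - 4*1389928896/192100033/(-1192/577) = -193532 - 4*1389928896/192100033*(-577/1192) = -193532 + 694964448/49606421 = -9599734904524/49606421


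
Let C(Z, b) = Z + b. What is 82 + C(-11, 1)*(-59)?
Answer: 672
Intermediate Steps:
82 + C(-11, 1)*(-59) = 82 + (-11 + 1)*(-59) = 82 - 10*(-59) = 82 + 590 = 672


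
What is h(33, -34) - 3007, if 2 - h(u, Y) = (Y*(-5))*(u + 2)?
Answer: -8955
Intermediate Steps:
h(u, Y) = 2 + 5*Y*(2 + u) (h(u, Y) = 2 - Y*(-5)*(u + 2) = 2 - (-5*Y)*(2 + u) = 2 - (-5)*Y*(2 + u) = 2 + 5*Y*(2 + u))
h(33, -34) - 3007 = (2 + 10*(-34) + 5*(-34)*33) - 3007 = (2 - 340 - 5610) - 3007 = -5948 - 3007 = -8955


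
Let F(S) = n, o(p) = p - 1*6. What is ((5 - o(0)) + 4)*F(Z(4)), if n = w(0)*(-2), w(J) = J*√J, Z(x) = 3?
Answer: 0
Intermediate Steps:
o(p) = -6 + p (o(p) = p - 6 = -6 + p)
w(J) = J^(3/2)
n = 0 (n = 0^(3/2)*(-2) = 0*(-2) = 0)
F(S) = 0
((5 - o(0)) + 4)*F(Z(4)) = ((5 - (-6 + 0)) + 4)*0 = ((5 - 1*(-6)) + 4)*0 = ((5 + 6) + 4)*0 = (11 + 4)*0 = 15*0 = 0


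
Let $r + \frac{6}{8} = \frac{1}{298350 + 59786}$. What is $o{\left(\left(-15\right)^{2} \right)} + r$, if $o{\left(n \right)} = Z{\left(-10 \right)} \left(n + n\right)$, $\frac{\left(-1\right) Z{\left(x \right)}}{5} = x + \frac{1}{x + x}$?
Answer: $\frac{8098081699}{358136} \approx 22612.0$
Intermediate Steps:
$Z{\left(x \right)} = - 5 x - \frac{5}{2 x}$ ($Z{\left(x \right)} = - 5 \left(x + \frac{1}{x + x}\right) = - 5 \left(x + \frac{1}{2 x}\right) = - 5 x - \frac{5}{2 x}$)
$r = - \frac{268601}{358136}$ ($r = - \frac{3}{4} + \frac{1}{298350 + 59786} = - \frac{3}{4} + \frac{1}{358136} = - \frac{268601}{358136} \approx -0.75$)
$o{\left(n \right)} = \frac{201 n}{2}$ ($o{\left(n \right)} = \left(\left(-5\right) \left(-10\right) - \frac{5}{2 \left(-10\right)}\right) \left(n + n\right) = \left(50 - - \frac{1}{4}\right) 2 n = \left(50 + \frac{1}{4}\right) 2 n = \frac{201 \cdot 2 n}{4} = \frac{201 n}{2}$)
$o{\left(\left(-15\right)^{2} \right)} + r = \frac{201 \left(-15\right)^{2}}{2} - \frac{268601}{358136} = \frac{201}{2} \cdot 225 - \frac{268601}{358136} = \frac{45225}{2} - \frac{268601}{358136} = \frac{8098081699}{358136}$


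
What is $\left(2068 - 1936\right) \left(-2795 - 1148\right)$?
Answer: $-520476$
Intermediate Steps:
$\left(2068 - 1936\right) \left(-2795 - 1148\right) = 132 \left(-3943\right) = -520476$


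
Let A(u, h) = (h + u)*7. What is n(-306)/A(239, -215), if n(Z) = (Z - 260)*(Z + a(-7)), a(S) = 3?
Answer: 28583/28 ≈ 1020.8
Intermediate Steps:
n(Z) = (-260 + Z)*(3 + Z) (n(Z) = (Z - 260)*(Z + 3) = (-260 + Z)*(3 + Z))
A(u, h) = 7*h + 7*u
n(-306)/A(239, -215) = (-780 + (-306)² - 257*(-306))/(7*(-215) + 7*239) = (-780 + 93636 + 78642)/(-1505 + 1673) = 171498/168 = 171498*(1/168) = 28583/28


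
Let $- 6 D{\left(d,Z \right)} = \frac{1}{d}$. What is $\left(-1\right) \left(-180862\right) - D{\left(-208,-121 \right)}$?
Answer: $\frac{225715775}{1248} \approx 1.8086 \cdot 10^{5}$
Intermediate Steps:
$D{\left(d,Z \right)} = - \frac{1}{6 d}$
$\left(-1\right) \left(-180862\right) - D{\left(-208,-121 \right)} = \left(-1\right) \left(-180862\right) - - \frac{1}{6 \left(-208\right)} = 180862 - \left(- \frac{1}{6}\right) \left(- \frac{1}{208}\right) = 180862 - \frac{1}{1248} = \frac{225715775}{1248}$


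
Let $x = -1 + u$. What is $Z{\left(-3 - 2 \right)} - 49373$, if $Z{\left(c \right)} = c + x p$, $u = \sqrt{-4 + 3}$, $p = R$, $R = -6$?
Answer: $-49372 - 6 i \approx -49372.0 - 6.0 i$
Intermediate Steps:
$p = -6$
$u = i$ ($u = \sqrt{-1} = i \approx 1.0 i$)
$x = -1 + i \approx -1.0 + 1.0 i$
$Z{\left(c \right)} = 6 + c - 6 i$ ($Z{\left(c \right)} = c + \left(-1 + i\right) \left(-6\right) = c + \left(6 - 6 i\right) = 6 + c - 6 i$)
$Z{\left(-3 - 2 \right)} - 49373 = \left(6 - 5 - 6 i\right) - 49373 = \left(1 - 6 i\right) - 49373 = -49372 - 6 i$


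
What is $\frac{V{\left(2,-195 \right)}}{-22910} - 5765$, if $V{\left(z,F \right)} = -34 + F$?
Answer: $- \frac{132075921}{22910} \approx -5765.0$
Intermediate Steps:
$\frac{V{\left(2,-195 \right)}}{-22910} - 5765 = \frac{-34 - 195}{-22910} - 5765 = \left(-229\right) \left(- \frac{1}{22910}\right) - 5765 = \frac{229}{22910} - 5765 = - \frac{132075921}{22910}$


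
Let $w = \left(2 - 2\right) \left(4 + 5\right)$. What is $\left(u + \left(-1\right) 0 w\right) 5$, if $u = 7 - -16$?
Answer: $115$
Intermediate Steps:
$w = 0$ ($w = 0 \cdot 9 = 0$)
$u = 23$ ($u = 7 + 16 = 23$)
$\left(u + \left(-1\right) 0 w\right) 5 = \left(23 + \left(-1\right) 0 \cdot 0\right) 5 = \left(23 + 0 \cdot 0\right) 5 = \left(23 + 0\right) 5 = 23 \cdot 5 = 115$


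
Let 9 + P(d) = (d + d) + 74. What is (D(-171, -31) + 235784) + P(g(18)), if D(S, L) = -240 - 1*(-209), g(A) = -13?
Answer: 235792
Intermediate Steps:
D(S, L) = -31 (D(S, L) = -240 + 209 = -31)
P(d) = 65 + 2*d (P(d) = -9 + ((d + d) + 74) = -9 + (2*d + 74) = -9 + (74 + 2*d) = 65 + 2*d)
(D(-171, -31) + 235784) + P(g(18)) = (-31 + 235784) + (65 + 2*(-13)) = 235753 + (65 - 26) = 235753 + 39 = 235792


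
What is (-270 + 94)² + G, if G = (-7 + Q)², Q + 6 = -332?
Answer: 150001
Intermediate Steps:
Q = -338 (Q = -6 - 332 = -338)
G = 119025 (G = (-7 - 338)² = (-345)² = 119025)
(-270 + 94)² + G = (-270 + 94)² + 119025 = (-176)² + 119025 = 30976 + 119025 = 150001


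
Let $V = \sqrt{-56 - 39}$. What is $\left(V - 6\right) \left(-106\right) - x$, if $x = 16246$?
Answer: $-15610 - 106 i \sqrt{95} \approx -15610.0 - 1033.2 i$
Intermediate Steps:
$V = i \sqrt{95}$ ($V = \sqrt{-95} = i \sqrt{95} \approx 9.7468 i$)
$\left(V - 6\right) \left(-106\right) - x = \left(i \sqrt{95} - 6\right) \left(-106\right) - 16246 = \left(-6 + i \sqrt{95}\right) \left(-106\right) - 16246 = \left(636 - 106 i \sqrt{95}\right) - 16246 = -15610 - 106 i \sqrt{95}$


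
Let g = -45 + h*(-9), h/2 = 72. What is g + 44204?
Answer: 42863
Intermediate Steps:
h = 144 (h = 2*72 = 144)
g = -1341 (g = -45 + 144*(-9) = -45 - 1296 = -1341)
g + 44204 = -1341 + 44204 = 42863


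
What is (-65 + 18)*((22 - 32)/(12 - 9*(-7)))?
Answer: 94/15 ≈ 6.2667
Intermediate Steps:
(-65 + 18)*((22 - 32)/(12 - 9*(-7))) = -(-470)/(12 + 63) = -(-470)/75 = -47*(-2/15) = 94/15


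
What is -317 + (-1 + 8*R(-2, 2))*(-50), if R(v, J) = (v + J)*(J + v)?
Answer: -267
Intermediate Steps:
R(v, J) = (J + v)**2 (R(v, J) = (J + v)*(J + v) = (J + v)**2)
-317 + (-1 + 8*R(-2, 2))*(-50) = -317 + (-1 + 8*(2 - 2)**2)*(-50) = -317 + (-1 + 8*0**2)*(-50) = -317 + (-1 + 8*0)*(-50) = -317 + (-1 + 0)*(-50) = -317 - 1*(-50) = -317 + 50 = -267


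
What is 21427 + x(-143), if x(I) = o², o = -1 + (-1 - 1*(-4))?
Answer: 21431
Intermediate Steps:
o = 2 (o = -1 + (-1 + 4) = -1 + 3 = 2)
x(I) = 4 (x(I) = 2² = 4)
21427 + x(-143) = 21427 + 4 = 21431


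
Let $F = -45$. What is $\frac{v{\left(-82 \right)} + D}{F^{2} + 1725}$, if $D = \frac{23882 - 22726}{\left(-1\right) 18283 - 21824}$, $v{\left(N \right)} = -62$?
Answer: $- \frac{248779}{15040125} \approx -0.016541$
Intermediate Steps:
$D = - \frac{1156}{40107}$ ($D = \frac{1156}{-18283 - 21824} = \frac{1156}{-40107} = 1156 \left(- \frac{1}{40107}\right) = - \frac{1156}{40107} \approx -0.028823$)
$\frac{v{\left(-82 \right)} + D}{F^{2} + 1725} = \frac{-62 - \frac{1156}{40107}}{\left(-45\right)^{2} + 1725} = - \frac{2487790}{40107 \left(2025 + 1725\right)} = - \frac{2487790}{40107 \cdot 3750} = \left(- \frac{2487790}{40107}\right) \frac{1}{3750} = - \frac{248779}{15040125}$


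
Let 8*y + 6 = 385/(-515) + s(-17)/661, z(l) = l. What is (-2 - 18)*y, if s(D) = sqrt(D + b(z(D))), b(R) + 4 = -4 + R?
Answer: 3475/206 - 5*I*sqrt(42)/1322 ≈ 16.869 - 0.024511*I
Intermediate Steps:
b(R) = -8 + R (b(R) = -4 + (-4 + R) = -8 + R)
s(D) = sqrt(-8 + 2*D) (s(D) = sqrt(D + (-8 + D)) = sqrt(-8 + 2*D))
y = -695/824 + I*sqrt(42)/5288 (y = -3/4 + (385/(-515) + sqrt(-8 + 2*(-17))/661)/8 = -3/4 + (385*(-1/515) + sqrt(-8 - 34)*(1/661))/8 = -3/4 + (-77/103 + sqrt(-42)*(1/661))/8 = -3/4 + (-77/103 + (I*sqrt(42))*(1/661))/8 = -3/4 + (-77/103 + I*sqrt(42)/661)/8 = -3/4 + (-77/824 + I*sqrt(42)/5288) = -695/824 + I*sqrt(42)/5288 ≈ -0.84345 + 0.0012256*I)
(-2 - 18)*y = (-2 - 18)*(-695/824 + I*sqrt(42)/5288) = -20*(-695/824 + I*sqrt(42)/5288) = 3475/206 - 5*I*sqrt(42)/1322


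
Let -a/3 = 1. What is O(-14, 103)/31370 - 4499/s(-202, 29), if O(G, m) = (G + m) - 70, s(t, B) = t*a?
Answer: -35280529/4752555 ≈ -7.4235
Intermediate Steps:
a = -3 (a = -3*1 = -3)
s(t, B) = -3*t (s(t, B) = t*(-3) = -3*t)
O(G, m) = -70 + G + m
O(-14, 103)/31370 - 4499/s(-202, 29) = (-70 - 14 + 103)/31370 - 4499/((-3*(-202))) = 19*(1/31370) - 4499/606 = 19/31370 - 4499*1/606 = 19/31370 - 4499/606 = -35280529/4752555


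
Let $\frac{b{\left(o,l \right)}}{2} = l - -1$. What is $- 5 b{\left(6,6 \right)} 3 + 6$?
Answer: $-204$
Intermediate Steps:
$b{\left(o,l \right)} = 2 + 2 l$ ($b{\left(o,l \right)} = 2 \left(l - -1\right) = 2 \left(l + 1\right) = 2 \left(1 + l\right) = 2 + 2 l$)
$- 5 b{\left(6,6 \right)} 3 + 6 = - 5 \left(2 + 2 \cdot 6\right) 3 + 6 = - 5 \left(2 + 12\right) 3 + 6 = \left(-5\right) 14 \cdot 3 + 6 = \left(-70\right) 3 + 6 = -210 + 6 = -204$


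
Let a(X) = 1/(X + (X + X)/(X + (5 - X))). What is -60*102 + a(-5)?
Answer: -42841/7 ≈ -6120.1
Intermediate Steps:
a(X) = 5/(7*X) (a(X) = 1/(X + (2*X)/5) = 1/(X + (2*X)*(1/5)) = 1/(X + 2*X/5) = 1/(7*X/5) = 5/(7*X))
-60*102 + a(-5) = -60*102 + (5/7)/(-5) = -6120 + (5/7)*(-1/5) = -6120 - 1/7 = -42841/7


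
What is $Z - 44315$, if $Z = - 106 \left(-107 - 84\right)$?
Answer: $-24069$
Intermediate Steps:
$Z = 20246$ ($Z = \left(-106\right) \left(-191\right) = 20246$)
$Z - 44315 = 20246 - 44315 = -24069$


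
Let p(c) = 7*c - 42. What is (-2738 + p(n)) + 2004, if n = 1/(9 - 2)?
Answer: -775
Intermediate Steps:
n = ⅐ (n = 1/7 = ⅐ ≈ 0.14286)
p(c) = -42 + 7*c
(-2738 + p(n)) + 2004 = (-2738 + (-42 + 7*(⅐))) + 2004 = (-2738 + (-42 + 1)) + 2004 = (-2738 - 41) + 2004 = -2779 + 2004 = -775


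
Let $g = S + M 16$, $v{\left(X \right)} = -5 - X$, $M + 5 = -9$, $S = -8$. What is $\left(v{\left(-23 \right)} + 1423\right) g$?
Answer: $-334312$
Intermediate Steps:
$M = -14$ ($M = -5 - 9 = -14$)
$g = -232$ ($g = -8 - 224 = -232$)
$\left(v{\left(-23 \right)} + 1423\right) g = \left(\left(-5 - -23\right) + 1423\right) \left(-232\right) = \left(\left(-5 + 23\right) + 1423\right) \left(-232\right) = \left(18 + 1423\right) \left(-232\right) = 1441 \left(-232\right) = -334312$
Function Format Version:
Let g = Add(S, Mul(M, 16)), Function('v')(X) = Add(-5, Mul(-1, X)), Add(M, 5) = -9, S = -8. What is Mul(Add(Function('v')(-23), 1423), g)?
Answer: -334312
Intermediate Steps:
M = -14 (M = Add(-5, -9) = -14)
g = -232 (g = Add(-8, Mul(-14, 16)) = Add(-8, -224) = -232)
Mul(Add(Function('v')(-23), 1423), g) = Mul(Add(Add(-5, Mul(-1, -23)), 1423), -232) = Mul(Add(Add(-5, 23), 1423), -232) = Mul(Add(18, 1423), -232) = Mul(1441, -232) = -334312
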